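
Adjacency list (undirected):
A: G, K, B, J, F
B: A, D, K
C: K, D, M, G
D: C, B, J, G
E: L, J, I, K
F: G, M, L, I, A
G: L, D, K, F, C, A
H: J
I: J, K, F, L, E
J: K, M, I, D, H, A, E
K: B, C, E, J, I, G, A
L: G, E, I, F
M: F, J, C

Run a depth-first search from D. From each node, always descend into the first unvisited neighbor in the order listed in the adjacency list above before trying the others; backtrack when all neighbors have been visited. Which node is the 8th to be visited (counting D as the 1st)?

E

Visit D
D → C
C → K
K → B
B → A
A → G
G → L
L → E
E → J
J → M
M → F
F → I
J → H

Visit order: D, C, K, B, A, G, L, E, J, M, F, I, H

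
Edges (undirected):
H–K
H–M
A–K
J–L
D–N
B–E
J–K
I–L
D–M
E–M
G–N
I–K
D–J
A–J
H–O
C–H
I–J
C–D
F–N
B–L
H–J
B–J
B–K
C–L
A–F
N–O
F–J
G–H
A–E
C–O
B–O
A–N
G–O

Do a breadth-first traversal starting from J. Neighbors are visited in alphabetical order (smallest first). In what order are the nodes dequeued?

Visit J; enqueue A, B, D, F, H, I, K, L → queue [A, B, D, F, H, I, K, L]
Visit A; enqueue E, N → queue [B, D, F, H, I, K, L, E, N]
Visit B; enqueue O → queue [D, F, H, I, K, L, E, N, O]
Visit D; enqueue C, M → queue [F, H, I, K, L, E, N, O, C, M]
Visit F → queue [H, I, K, L, E, N, O, C, M]
Visit H; enqueue G → queue [I, K, L, E, N, O, C, M, G]
Visit I → queue [K, L, E, N, O, C, M, G]
Visit K → queue [L, E, N, O, C, M, G]
Visit L → queue [E, N, O, C, M, G]
Visit E → queue [N, O, C, M, G]
Visit N → queue [O, C, M, G]
Visit O → queue [C, M, G]
Visit C → queue [M, G]
Visit M → queue [G]
Visit G → queue []

J A B D F H I K L E N O C M G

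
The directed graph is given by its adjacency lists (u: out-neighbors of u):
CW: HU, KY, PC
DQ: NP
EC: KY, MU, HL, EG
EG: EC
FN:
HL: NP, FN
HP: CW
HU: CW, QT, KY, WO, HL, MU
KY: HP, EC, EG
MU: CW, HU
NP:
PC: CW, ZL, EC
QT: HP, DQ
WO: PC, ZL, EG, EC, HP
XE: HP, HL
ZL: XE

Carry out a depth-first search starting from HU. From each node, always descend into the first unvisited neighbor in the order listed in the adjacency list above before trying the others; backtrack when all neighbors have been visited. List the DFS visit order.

HU, CW, KY, HP, EC, MU, HL, NP, FN, EG, PC, ZL, XE, QT, DQ, WO

Visit HU
HU → CW
CW → KY
KY → HP
KY → EC
EC → MU
EC → HL
HL → NP
HL → FN
EC → EG
CW → PC
PC → ZL
ZL → XE
HU → QT
QT → DQ
HU → WO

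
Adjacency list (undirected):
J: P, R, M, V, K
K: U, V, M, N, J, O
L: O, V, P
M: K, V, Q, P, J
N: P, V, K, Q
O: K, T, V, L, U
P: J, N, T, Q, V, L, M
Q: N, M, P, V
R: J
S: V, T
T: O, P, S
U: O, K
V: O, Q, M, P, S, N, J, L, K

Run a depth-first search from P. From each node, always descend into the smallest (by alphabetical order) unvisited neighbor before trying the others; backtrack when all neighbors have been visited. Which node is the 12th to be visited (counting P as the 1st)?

Visit P
P → J
J → K
K → M
M → Q
Q → N
N → V
V → L
L → O
O → T
T → S
O → U
J → R

Visit order: P, J, K, M, Q, N, V, L, O, T, S, U, R

U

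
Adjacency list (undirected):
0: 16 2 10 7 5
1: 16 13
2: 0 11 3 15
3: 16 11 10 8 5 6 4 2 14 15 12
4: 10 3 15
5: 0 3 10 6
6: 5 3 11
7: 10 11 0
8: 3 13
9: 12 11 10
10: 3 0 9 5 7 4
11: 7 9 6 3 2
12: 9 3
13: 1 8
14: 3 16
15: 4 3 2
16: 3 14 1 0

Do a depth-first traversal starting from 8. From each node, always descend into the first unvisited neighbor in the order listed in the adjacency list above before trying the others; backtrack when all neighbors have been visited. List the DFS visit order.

Visit 8
8 → 3
3 → 16
16 → 14
16 → 1
1 → 13
16 → 0
0 → 2
2 → 11
11 → 7
7 → 10
10 → 9
9 → 12
10 → 5
5 → 6
10 → 4
4 → 15

8 -> 3 -> 16 -> 14 -> 1 -> 13 -> 0 -> 2 -> 11 -> 7 -> 10 -> 9 -> 12 -> 5 -> 6 -> 4 -> 15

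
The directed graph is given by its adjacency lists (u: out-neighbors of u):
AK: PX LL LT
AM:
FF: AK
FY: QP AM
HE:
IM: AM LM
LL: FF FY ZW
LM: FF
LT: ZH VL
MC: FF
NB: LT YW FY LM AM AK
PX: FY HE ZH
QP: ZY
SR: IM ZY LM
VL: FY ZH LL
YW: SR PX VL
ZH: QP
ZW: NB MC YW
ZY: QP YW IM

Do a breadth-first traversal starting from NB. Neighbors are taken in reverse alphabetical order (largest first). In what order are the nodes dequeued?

NB, YW, LT, LM, FY, AM, AK, VL, SR, PX, ZH, FF, QP, LL, ZY, IM, HE, ZW, MC

Visit NB; enqueue YW, LT, LM, FY, AM, AK → queue [YW, LT, LM, FY, AM, AK]
Visit YW; enqueue VL, SR, PX → queue [LT, LM, FY, AM, AK, VL, SR, PX]
Visit LT; enqueue ZH → queue [LM, FY, AM, AK, VL, SR, PX, ZH]
Visit LM; enqueue FF → queue [FY, AM, AK, VL, SR, PX, ZH, FF]
Visit FY; enqueue QP → queue [AM, AK, VL, SR, PX, ZH, FF, QP]
Visit AM → queue [AK, VL, SR, PX, ZH, FF, QP]
Visit AK; enqueue LL → queue [VL, SR, PX, ZH, FF, QP, LL]
Visit VL → queue [SR, PX, ZH, FF, QP, LL]
Visit SR; enqueue ZY, IM → queue [PX, ZH, FF, QP, LL, ZY, IM]
Visit PX; enqueue HE → queue [ZH, FF, QP, LL, ZY, IM, HE]
Visit ZH → queue [FF, QP, LL, ZY, IM, HE]
Visit FF → queue [QP, LL, ZY, IM, HE]
Visit QP → queue [LL, ZY, IM, HE]
Visit LL; enqueue ZW → queue [ZY, IM, HE, ZW]
Visit ZY → queue [IM, HE, ZW]
Visit IM → queue [HE, ZW]
Visit HE → queue [ZW]
Visit ZW; enqueue MC → queue [MC]
Visit MC → queue []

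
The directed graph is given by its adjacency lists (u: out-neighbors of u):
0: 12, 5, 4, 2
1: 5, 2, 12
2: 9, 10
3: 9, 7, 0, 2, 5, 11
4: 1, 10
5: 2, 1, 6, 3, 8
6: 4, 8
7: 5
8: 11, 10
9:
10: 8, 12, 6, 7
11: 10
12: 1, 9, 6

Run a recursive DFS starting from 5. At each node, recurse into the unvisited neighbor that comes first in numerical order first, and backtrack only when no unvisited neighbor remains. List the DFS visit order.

5 -> 1 -> 2 -> 9 -> 10 -> 6 -> 4 -> 8 -> 11 -> 7 -> 12 -> 3 -> 0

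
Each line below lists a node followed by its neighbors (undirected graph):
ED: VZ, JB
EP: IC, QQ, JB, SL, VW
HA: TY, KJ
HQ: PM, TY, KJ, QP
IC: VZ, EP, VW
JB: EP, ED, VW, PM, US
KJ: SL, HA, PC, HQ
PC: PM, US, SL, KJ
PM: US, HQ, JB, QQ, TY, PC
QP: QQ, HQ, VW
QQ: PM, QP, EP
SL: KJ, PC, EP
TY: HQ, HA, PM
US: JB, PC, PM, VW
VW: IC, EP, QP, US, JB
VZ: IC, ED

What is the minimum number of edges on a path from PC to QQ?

2

Level 0: PC
Level 1: KJ, PM, SL, US
Level 2: EP, HA, HQ, JB, QQ, TY, VW
Level 3: ED, IC, QP
Level 4: VZ
QQ first appears at level 2.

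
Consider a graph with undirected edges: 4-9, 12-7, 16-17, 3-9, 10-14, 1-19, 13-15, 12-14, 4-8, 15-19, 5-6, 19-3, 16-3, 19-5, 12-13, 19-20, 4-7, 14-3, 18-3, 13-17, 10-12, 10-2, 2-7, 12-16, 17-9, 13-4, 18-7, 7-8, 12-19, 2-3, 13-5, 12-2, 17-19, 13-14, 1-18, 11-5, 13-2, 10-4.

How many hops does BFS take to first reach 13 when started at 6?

2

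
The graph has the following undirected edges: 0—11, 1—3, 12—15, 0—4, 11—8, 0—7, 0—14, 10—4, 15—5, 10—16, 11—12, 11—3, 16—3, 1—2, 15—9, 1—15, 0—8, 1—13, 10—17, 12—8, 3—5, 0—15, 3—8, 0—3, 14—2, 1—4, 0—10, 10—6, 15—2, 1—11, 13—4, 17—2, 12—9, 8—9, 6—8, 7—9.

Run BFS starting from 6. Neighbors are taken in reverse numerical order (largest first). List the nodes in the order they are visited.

6, 10, 8, 17, 16, 4, 0, 12, 11, 9, 3, 2, 13, 1, 15, 14, 7, 5

Visit 6; enqueue 10, 8 → queue [10, 8]
Visit 10; enqueue 17, 16, 4, 0 → queue [8, 17, 16, 4, 0]
Visit 8; enqueue 12, 11, 9, 3 → queue [17, 16, 4, 0, 12, 11, 9, 3]
Visit 17; enqueue 2 → queue [16, 4, 0, 12, 11, 9, 3, 2]
Visit 16 → queue [4, 0, 12, 11, 9, 3, 2]
Visit 4; enqueue 13, 1 → queue [0, 12, 11, 9, 3, 2, 13, 1]
Visit 0; enqueue 15, 14, 7 → queue [12, 11, 9, 3, 2, 13, 1, 15, 14, 7]
Visit 12 → queue [11, 9, 3, 2, 13, 1, 15, 14, 7]
Visit 11 → queue [9, 3, 2, 13, 1, 15, 14, 7]
Visit 9 → queue [3, 2, 13, 1, 15, 14, 7]
Visit 3; enqueue 5 → queue [2, 13, 1, 15, 14, 7, 5]
Visit 2 → queue [13, 1, 15, 14, 7, 5]
Visit 13 → queue [1, 15, 14, 7, 5]
Visit 1 → queue [15, 14, 7, 5]
Visit 15 → queue [14, 7, 5]
Visit 14 → queue [7, 5]
Visit 7 → queue [5]
Visit 5 → queue []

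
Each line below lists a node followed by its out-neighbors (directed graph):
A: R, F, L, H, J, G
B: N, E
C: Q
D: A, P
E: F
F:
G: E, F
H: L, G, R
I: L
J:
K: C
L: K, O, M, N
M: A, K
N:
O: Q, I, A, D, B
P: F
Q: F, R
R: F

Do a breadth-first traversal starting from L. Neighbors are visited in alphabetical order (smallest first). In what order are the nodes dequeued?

Visit L; enqueue K, M, N, O → queue [K, M, N, O]
Visit K; enqueue C → queue [M, N, O, C]
Visit M; enqueue A → queue [N, O, C, A]
Visit N → queue [O, C, A]
Visit O; enqueue B, D, I, Q → queue [C, A, B, D, I, Q]
Visit C → queue [A, B, D, I, Q]
Visit A; enqueue F, G, H, J, R → queue [B, D, I, Q, F, G, H, J, R]
Visit B; enqueue E → queue [D, I, Q, F, G, H, J, R, E]
Visit D; enqueue P → queue [I, Q, F, G, H, J, R, E, P]
Visit I → queue [Q, F, G, H, J, R, E, P]
Visit Q → queue [F, G, H, J, R, E, P]
Visit F → queue [G, H, J, R, E, P]
Visit G → queue [H, J, R, E, P]
Visit H → queue [J, R, E, P]
Visit J → queue [R, E, P]
Visit R → queue [E, P]
Visit E → queue [P]
Visit P → queue []

L, K, M, N, O, C, A, B, D, I, Q, F, G, H, J, R, E, P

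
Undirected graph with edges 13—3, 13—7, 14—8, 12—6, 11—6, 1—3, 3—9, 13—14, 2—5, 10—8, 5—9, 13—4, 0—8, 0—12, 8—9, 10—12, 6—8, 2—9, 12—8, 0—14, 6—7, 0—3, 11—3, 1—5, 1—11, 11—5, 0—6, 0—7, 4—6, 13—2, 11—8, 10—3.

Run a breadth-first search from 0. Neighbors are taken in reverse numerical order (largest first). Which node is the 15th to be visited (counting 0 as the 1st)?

5

Visit 0; enqueue 14, 12, 8, 7, 6, 3 → queue [14, 12, 8, 7, 6, 3]
Visit 14; enqueue 13 → queue [12, 8, 7, 6, 3, 13]
Visit 12; enqueue 10 → queue [8, 7, 6, 3, 13, 10]
Visit 8; enqueue 11, 9 → queue [7, 6, 3, 13, 10, 11, 9]
Visit 7 → queue [6, 3, 13, 10, 11, 9]
Visit 6; enqueue 4 → queue [3, 13, 10, 11, 9, 4]
Visit 3; enqueue 1 → queue [13, 10, 11, 9, 4, 1]
Visit 13; enqueue 2 → queue [10, 11, 9, 4, 1, 2]
Visit 10 → queue [11, 9, 4, 1, 2]
Visit 11; enqueue 5 → queue [9, 4, 1, 2, 5]
Visit 9 → queue [4, 1, 2, 5]
Visit 4 → queue [1, 2, 5]
Visit 1 → queue [2, 5]
Visit 2 → queue [5]
Visit 5 → queue []

Visit order: 0, 14, 12, 8, 7, 6, 3, 13, 10, 11, 9, 4, 1, 2, 5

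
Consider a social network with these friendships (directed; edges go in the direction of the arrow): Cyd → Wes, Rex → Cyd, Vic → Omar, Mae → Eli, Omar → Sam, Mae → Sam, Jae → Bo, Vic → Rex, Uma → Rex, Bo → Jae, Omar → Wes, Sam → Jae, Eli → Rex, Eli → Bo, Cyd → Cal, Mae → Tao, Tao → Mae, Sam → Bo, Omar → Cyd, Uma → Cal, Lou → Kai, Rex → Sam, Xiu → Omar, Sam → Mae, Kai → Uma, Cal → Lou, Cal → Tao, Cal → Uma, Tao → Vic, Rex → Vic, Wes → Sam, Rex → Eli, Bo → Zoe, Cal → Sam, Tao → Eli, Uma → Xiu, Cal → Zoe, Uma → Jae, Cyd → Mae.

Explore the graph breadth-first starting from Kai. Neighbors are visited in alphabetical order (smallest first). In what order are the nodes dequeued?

Visit Kai; enqueue Uma → queue [Uma]
Visit Uma; enqueue Cal, Jae, Rex, Xiu → queue [Cal, Jae, Rex, Xiu]
Visit Cal; enqueue Lou, Sam, Tao, Zoe → queue [Jae, Rex, Xiu, Lou, Sam, Tao, Zoe]
Visit Jae; enqueue Bo → queue [Rex, Xiu, Lou, Sam, Tao, Zoe, Bo]
Visit Rex; enqueue Cyd, Eli, Vic → queue [Xiu, Lou, Sam, Tao, Zoe, Bo, Cyd, Eli, Vic]
Visit Xiu; enqueue Omar → queue [Lou, Sam, Tao, Zoe, Bo, Cyd, Eli, Vic, Omar]
Visit Lou → queue [Sam, Tao, Zoe, Bo, Cyd, Eli, Vic, Omar]
Visit Sam; enqueue Mae → queue [Tao, Zoe, Bo, Cyd, Eli, Vic, Omar, Mae]
Visit Tao → queue [Zoe, Bo, Cyd, Eli, Vic, Omar, Mae]
Visit Zoe → queue [Bo, Cyd, Eli, Vic, Omar, Mae]
Visit Bo → queue [Cyd, Eli, Vic, Omar, Mae]
Visit Cyd; enqueue Wes → queue [Eli, Vic, Omar, Mae, Wes]
Visit Eli → queue [Vic, Omar, Mae, Wes]
Visit Vic → queue [Omar, Mae, Wes]
Visit Omar → queue [Mae, Wes]
Visit Mae → queue [Wes]
Visit Wes → queue []

Kai, Uma, Cal, Jae, Rex, Xiu, Lou, Sam, Tao, Zoe, Bo, Cyd, Eli, Vic, Omar, Mae, Wes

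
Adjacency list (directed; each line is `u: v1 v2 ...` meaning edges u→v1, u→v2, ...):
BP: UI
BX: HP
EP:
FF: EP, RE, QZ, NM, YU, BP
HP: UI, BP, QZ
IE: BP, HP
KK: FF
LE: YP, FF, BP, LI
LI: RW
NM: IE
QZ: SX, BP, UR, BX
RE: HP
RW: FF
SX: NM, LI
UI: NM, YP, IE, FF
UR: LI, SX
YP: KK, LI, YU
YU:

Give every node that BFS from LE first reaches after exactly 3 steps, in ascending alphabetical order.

BX, HP, IE, SX, UR

Level 0: LE
Level 1: BP, FF, LI, YP
Level 2: EP, KK, NM, QZ, RE, RW, UI, YU
Level 3: BX, HP, IE, SX, UR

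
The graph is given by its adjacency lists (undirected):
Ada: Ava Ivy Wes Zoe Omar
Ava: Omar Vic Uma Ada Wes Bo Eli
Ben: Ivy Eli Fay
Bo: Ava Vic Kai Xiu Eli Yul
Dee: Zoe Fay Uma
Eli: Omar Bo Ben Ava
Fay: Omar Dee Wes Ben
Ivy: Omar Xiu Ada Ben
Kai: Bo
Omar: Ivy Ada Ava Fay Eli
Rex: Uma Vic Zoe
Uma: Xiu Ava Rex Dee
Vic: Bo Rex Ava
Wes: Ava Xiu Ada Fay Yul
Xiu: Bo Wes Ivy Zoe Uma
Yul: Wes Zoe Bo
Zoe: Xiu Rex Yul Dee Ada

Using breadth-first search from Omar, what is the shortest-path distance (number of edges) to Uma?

2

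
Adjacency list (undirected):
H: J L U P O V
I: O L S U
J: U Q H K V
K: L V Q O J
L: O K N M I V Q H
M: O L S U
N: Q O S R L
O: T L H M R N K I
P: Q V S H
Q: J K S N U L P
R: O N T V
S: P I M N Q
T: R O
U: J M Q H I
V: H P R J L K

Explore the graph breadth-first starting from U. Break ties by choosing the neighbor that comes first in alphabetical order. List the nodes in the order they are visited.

U, H, I, J, M, Q, L, O, P, V, S, K, N, R, T

Visit U; enqueue H, I, J, M, Q → queue [H, I, J, M, Q]
Visit H; enqueue L, O, P, V → queue [I, J, M, Q, L, O, P, V]
Visit I; enqueue S → queue [J, M, Q, L, O, P, V, S]
Visit J; enqueue K → queue [M, Q, L, O, P, V, S, K]
Visit M → queue [Q, L, O, P, V, S, K]
Visit Q; enqueue N → queue [L, O, P, V, S, K, N]
Visit L → queue [O, P, V, S, K, N]
Visit O; enqueue R, T → queue [P, V, S, K, N, R, T]
Visit P → queue [V, S, K, N, R, T]
Visit V → queue [S, K, N, R, T]
Visit S → queue [K, N, R, T]
Visit K → queue [N, R, T]
Visit N → queue [R, T]
Visit R → queue [T]
Visit T → queue []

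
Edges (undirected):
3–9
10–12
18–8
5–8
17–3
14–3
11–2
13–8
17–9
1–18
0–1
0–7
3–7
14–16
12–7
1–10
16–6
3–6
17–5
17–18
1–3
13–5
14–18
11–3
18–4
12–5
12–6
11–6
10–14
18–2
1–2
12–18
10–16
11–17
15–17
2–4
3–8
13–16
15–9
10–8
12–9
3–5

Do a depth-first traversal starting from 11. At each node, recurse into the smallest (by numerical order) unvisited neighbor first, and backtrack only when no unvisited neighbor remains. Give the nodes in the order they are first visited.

Visit 11
11 → 2
2 → 1
1 → 0
0 → 7
7 → 3
3 → 5
5 → 8
8 → 10
10 → 12
12 → 6
6 → 16
16 → 13
16 → 14
14 → 18
18 → 4
18 → 17
17 → 9
9 → 15

11 2 1 0 7 3 5 8 10 12 6 16 13 14 18 4 17 9 15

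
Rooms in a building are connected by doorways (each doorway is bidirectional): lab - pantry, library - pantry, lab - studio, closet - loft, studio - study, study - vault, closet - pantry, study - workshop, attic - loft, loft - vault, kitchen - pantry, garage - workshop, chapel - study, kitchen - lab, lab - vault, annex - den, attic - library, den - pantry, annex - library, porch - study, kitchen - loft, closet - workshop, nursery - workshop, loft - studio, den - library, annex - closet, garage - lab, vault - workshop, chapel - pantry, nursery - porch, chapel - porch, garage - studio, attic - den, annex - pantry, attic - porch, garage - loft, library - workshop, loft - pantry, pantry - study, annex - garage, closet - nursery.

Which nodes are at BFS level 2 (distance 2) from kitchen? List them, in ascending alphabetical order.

Level 0: kitchen
Level 1: lab, loft, pantry
Level 2: annex, attic, chapel, closet, den, garage, library, studio, study, vault
Level 3: nursery, porch, workshop

annex, attic, chapel, closet, den, garage, library, studio, study, vault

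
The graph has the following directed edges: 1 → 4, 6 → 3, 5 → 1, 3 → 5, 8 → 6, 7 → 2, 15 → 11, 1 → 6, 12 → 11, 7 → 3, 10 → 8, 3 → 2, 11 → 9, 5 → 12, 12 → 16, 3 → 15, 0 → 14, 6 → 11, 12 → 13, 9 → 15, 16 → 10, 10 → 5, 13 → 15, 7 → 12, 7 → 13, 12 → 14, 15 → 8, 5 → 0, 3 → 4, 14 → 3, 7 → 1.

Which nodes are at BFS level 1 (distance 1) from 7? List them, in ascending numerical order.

1, 2, 3, 12, 13

Level 0: 7
Level 1: 1, 2, 3, 12, 13
Level 2: 4, 5, 6, 11, 14, 15, 16
Level 3: 0, 8, 9, 10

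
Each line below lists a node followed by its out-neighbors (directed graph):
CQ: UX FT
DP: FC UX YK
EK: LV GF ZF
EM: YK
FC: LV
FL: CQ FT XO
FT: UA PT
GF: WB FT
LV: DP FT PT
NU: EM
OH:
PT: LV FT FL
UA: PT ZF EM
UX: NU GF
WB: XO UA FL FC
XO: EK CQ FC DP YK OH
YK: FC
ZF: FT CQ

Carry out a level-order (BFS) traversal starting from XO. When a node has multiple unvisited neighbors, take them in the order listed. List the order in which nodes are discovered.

XO → EK → CQ → FC → DP → YK → OH → LV → GF → ZF → UX → FT → PT → WB → NU → UA → FL → EM

Visit XO; enqueue EK, CQ, FC, DP, YK, OH → queue [EK, CQ, FC, DP, YK, OH]
Visit EK; enqueue LV, GF, ZF → queue [CQ, FC, DP, YK, OH, LV, GF, ZF]
Visit CQ; enqueue UX, FT → queue [FC, DP, YK, OH, LV, GF, ZF, UX, FT]
Visit FC → queue [DP, YK, OH, LV, GF, ZF, UX, FT]
Visit DP → queue [YK, OH, LV, GF, ZF, UX, FT]
Visit YK → queue [OH, LV, GF, ZF, UX, FT]
Visit OH → queue [LV, GF, ZF, UX, FT]
Visit LV; enqueue PT → queue [GF, ZF, UX, FT, PT]
Visit GF; enqueue WB → queue [ZF, UX, FT, PT, WB]
Visit ZF → queue [UX, FT, PT, WB]
Visit UX; enqueue NU → queue [FT, PT, WB, NU]
Visit FT; enqueue UA → queue [PT, WB, NU, UA]
Visit PT; enqueue FL → queue [WB, NU, UA, FL]
Visit WB → queue [NU, UA, FL]
Visit NU; enqueue EM → queue [UA, FL, EM]
Visit UA → queue [FL, EM]
Visit FL → queue [EM]
Visit EM → queue []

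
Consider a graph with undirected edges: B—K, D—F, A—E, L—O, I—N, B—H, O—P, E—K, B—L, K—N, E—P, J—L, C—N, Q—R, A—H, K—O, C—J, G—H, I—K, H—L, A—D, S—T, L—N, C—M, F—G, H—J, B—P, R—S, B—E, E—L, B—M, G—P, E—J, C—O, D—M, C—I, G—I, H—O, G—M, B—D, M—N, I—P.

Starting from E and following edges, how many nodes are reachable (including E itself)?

BFS from E visits: E, P, L, K, J, B, A, O, I, G, N, H, C, M, D, F
Reachable nodes: 16 of 20 total.

16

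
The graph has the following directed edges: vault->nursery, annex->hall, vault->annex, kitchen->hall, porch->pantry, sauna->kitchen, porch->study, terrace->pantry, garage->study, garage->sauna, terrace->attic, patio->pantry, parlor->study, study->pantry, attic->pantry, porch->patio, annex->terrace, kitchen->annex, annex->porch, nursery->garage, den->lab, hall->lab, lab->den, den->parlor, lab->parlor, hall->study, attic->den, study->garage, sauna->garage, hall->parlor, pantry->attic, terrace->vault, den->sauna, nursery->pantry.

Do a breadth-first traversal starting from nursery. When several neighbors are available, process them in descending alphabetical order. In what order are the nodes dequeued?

nursery -> pantry -> garage -> attic -> study -> sauna -> den -> kitchen -> parlor -> lab -> hall -> annex -> terrace -> porch -> vault -> patio

Visit nursery; enqueue pantry, garage → queue [pantry, garage]
Visit pantry; enqueue attic → queue [garage, attic]
Visit garage; enqueue study, sauna → queue [attic, study, sauna]
Visit attic; enqueue den → queue [study, sauna, den]
Visit study → queue [sauna, den]
Visit sauna; enqueue kitchen → queue [den, kitchen]
Visit den; enqueue parlor, lab → queue [kitchen, parlor, lab]
Visit kitchen; enqueue hall, annex → queue [parlor, lab, hall, annex]
Visit parlor → queue [lab, hall, annex]
Visit lab → queue [hall, annex]
Visit hall → queue [annex]
Visit annex; enqueue terrace, porch → queue [terrace, porch]
Visit terrace; enqueue vault → queue [porch, vault]
Visit porch; enqueue patio → queue [vault, patio]
Visit vault → queue [patio]
Visit patio → queue []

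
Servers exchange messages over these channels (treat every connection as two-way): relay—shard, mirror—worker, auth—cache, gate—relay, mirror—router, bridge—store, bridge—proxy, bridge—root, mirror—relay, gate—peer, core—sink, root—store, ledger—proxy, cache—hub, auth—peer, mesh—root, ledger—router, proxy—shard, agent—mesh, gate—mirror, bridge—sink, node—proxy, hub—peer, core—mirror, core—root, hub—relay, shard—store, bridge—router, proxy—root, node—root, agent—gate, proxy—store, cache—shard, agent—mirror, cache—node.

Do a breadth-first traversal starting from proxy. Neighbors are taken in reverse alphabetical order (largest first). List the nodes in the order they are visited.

proxy store shard root node ledger bridge relay cache mesh core router sink mirror hub gate auth agent worker peer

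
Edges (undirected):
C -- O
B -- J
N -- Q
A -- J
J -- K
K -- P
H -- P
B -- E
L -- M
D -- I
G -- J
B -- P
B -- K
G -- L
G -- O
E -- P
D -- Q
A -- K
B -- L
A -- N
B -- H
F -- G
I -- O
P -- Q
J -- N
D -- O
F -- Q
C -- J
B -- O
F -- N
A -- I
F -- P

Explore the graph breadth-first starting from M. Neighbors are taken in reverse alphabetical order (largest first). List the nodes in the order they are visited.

M, L, G, B, O, J, F, P, K, H, E, I, D, C, N, A, Q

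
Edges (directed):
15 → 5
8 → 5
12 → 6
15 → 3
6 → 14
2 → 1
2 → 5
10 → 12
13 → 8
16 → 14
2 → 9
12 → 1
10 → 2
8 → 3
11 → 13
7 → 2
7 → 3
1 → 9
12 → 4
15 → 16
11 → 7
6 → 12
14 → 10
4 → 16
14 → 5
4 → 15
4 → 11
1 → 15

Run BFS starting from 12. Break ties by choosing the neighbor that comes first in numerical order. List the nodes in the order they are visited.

12 1 4 6 9 15 11 16 14 3 5 7 13 10 2 8

Visit 12; enqueue 1, 4, 6 → queue [1, 4, 6]
Visit 1; enqueue 9, 15 → queue [4, 6, 9, 15]
Visit 4; enqueue 11, 16 → queue [6, 9, 15, 11, 16]
Visit 6; enqueue 14 → queue [9, 15, 11, 16, 14]
Visit 9 → queue [15, 11, 16, 14]
Visit 15; enqueue 3, 5 → queue [11, 16, 14, 3, 5]
Visit 11; enqueue 7, 13 → queue [16, 14, 3, 5, 7, 13]
Visit 16 → queue [14, 3, 5, 7, 13]
Visit 14; enqueue 10 → queue [3, 5, 7, 13, 10]
Visit 3 → queue [5, 7, 13, 10]
Visit 5 → queue [7, 13, 10]
Visit 7; enqueue 2 → queue [13, 10, 2]
Visit 13; enqueue 8 → queue [10, 2, 8]
Visit 10 → queue [2, 8]
Visit 2 → queue [8]
Visit 8 → queue []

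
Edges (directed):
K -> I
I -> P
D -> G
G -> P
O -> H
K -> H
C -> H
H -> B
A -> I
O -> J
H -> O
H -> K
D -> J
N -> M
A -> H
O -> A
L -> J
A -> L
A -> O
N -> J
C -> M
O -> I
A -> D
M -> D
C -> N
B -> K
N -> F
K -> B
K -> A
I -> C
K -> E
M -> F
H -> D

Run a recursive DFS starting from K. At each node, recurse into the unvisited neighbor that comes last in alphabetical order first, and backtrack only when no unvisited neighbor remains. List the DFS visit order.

K I P C N M F D J G H O A L B E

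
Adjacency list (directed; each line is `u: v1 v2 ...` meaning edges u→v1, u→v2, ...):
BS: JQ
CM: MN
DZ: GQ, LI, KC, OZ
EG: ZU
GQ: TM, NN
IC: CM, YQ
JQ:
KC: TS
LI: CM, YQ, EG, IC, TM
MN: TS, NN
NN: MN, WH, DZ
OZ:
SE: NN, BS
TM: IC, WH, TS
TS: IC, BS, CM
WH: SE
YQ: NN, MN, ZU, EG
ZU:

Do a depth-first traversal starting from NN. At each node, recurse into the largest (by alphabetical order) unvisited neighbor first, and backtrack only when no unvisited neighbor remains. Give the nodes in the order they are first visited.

Visit NN
NN → WH
WH → SE
SE → BS
BS → JQ
NN → MN
MN → TS
TS → IC
IC → YQ
YQ → ZU
YQ → EG
IC → CM
NN → DZ
DZ → OZ
DZ → LI
LI → TM
DZ → KC
DZ → GQ

NN, WH, SE, BS, JQ, MN, TS, IC, YQ, ZU, EG, CM, DZ, OZ, LI, TM, KC, GQ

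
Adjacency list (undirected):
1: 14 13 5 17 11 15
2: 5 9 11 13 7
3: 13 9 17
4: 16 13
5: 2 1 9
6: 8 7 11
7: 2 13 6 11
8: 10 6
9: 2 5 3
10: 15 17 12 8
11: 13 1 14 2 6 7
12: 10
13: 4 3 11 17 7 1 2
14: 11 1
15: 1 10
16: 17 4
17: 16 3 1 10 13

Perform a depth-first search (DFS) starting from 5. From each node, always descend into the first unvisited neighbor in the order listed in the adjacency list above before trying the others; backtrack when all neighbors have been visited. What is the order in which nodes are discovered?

Visit 5
5 → 2
2 → 9
9 → 3
3 → 13
13 → 4
4 → 16
16 → 17
17 → 1
1 → 14
14 → 11
11 → 6
6 → 8
8 → 10
10 → 15
10 → 12
6 → 7

5, 2, 9, 3, 13, 4, 16, 17, 1, 14, 11, 6, 8, 10, 15, 12, 7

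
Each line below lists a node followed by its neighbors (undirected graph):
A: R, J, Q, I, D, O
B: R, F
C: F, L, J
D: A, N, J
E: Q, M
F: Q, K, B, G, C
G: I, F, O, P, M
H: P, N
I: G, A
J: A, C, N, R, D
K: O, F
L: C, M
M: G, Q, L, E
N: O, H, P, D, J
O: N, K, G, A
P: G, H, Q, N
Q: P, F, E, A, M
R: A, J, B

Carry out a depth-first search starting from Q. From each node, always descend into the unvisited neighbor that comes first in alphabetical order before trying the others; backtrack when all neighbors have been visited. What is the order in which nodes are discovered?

Q A D J C F B R G I M E L O K N H P

Visit Q
Q → A
A → D
D → J
J → C
C → F
F → B
B → R
F → G
G → I
G → M
M → E
M → L
G → O
O → K
O → N
N → H
H → P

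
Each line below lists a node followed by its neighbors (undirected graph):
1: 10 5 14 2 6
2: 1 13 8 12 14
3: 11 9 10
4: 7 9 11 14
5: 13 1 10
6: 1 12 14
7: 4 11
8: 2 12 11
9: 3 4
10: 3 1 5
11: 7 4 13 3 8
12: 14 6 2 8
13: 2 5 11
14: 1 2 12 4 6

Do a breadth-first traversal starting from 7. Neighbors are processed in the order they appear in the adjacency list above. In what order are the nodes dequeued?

Visit 7; enqueue 4, 11 → queue [4, 11]
Visit 4; enqueue 9, 14 → queue [11, 9, 14]
Visit 11; enqueue 13, 3, 8 → queue [9, 14, 13, 3, 8]
Visit 9 → queue [14, 13, 3, 8]
Visit 14; enqueue 1, 2, 12, 6 → queue [13, 3, 8, 1, 2, 12, 6]
Visit 13; enqueue 5 → queue [3, 8, 1, 2, 12, 6, 5]
Visit 3; enqueue 10 → queue [8, 1, 2, 12, 6, 5, 10]
Visit 8 → queue [1, 2, 12, 6, 5, 10]
Visit 1 → queue [2, 12, 6, 5, 10]
Visit 2 → queue [12, 6, 5, 10]
Visit 12 → queue [6, 5, 10]
Visit 6 → queue [5, 10]
Visit 5 → queue [10]
Visit 10 → queue []

7, 4, 11, 9, 14, 13, 3, 8, 1, 2, 12, 6, 5, 10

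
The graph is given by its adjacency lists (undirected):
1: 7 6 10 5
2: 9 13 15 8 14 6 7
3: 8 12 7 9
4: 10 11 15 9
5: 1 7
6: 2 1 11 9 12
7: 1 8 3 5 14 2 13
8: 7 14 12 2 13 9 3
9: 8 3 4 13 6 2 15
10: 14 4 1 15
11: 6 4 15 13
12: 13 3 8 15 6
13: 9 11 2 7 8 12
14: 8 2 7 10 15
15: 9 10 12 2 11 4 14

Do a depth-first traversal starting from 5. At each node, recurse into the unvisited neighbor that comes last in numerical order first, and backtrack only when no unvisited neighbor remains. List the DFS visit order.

Visit 5
5 → 7
7 → 14
14 → 15
15 → 12
12 → 13
13 → 11
11 → 6
6 → 9
9 → 8
8 → 3
8 → 2
9 → 4
4 → 10
10 → 1

5, 7, 14, 15, 12, 13, 11, 6, 9, 8, 3, 2, 4, 10, 1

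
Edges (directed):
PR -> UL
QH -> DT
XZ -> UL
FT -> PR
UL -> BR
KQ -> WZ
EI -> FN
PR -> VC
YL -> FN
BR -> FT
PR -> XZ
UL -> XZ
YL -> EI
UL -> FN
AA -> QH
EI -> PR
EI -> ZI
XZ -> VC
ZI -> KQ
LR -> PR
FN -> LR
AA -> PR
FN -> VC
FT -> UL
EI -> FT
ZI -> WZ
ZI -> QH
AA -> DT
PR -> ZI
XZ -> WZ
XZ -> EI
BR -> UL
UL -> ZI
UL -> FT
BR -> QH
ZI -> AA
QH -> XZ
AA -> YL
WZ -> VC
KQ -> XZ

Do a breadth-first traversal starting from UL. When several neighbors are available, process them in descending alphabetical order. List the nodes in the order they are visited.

UL, ZI, XZ, FT, FN, BR, WZ, QH, KQ, AA, VC, EI, PR, LR, DT, YL

Visit UL; enqueue ZI, XZ, FT, FN, BR → queue [ZI, XZ, FT, FN, BR]
Visit ZI; enqueue WZ, QH, KQ, AA → queue [XZ, FT, FN, BR, WZ, QH, KQ, AA]
Visit XZ; enqueue VC, EI → queue [FT, FN, BR, WZ, QH, KQ, AA, VC, EI]
Visit FT; enqueue PR → queue [FN, BR, WZ, QH, KQ, AA, VC, EI, PR]
Visit FN; enqueue LR → queue [BR, WZ, QH, KQ, AA, VC, EI, PR, LR]
Visit BR → queue [WZ, QH, KQ, AA, VC, EI, PR, LR]
Visit WZ → queue [QH, KQ, AA, VC, EI, PR, LR]
Visit QH; enqueue DT → queue [KQ, AA, VC, EI, PR, LR, DT]
Visit KQ → queue [AA, VC, EI, PR, LR, DT]
Visit AA; enqueue YL → queue [VC, EI, PR, LR, DT, YL]
Visit VC → queue [EI, PR, LR, DT, YL]
Visit EI → queue [PR, LR, DT, YL]
Visit PR → queue [LR, DT, YL]
Visit LR → queue [DT, YL]
Visit DT → queue [YL]
Visit YL → queue []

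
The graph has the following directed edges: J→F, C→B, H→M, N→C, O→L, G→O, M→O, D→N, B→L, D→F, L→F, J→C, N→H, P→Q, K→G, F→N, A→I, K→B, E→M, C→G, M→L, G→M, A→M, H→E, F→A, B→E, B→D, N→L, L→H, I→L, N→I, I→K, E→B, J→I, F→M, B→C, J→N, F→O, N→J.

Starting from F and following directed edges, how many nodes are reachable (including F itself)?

15

BFS from F visits: F, O, N, M, A, L, J, I, H, C, K, E, G, B, D
Reachable nodes: 15 of 17 total.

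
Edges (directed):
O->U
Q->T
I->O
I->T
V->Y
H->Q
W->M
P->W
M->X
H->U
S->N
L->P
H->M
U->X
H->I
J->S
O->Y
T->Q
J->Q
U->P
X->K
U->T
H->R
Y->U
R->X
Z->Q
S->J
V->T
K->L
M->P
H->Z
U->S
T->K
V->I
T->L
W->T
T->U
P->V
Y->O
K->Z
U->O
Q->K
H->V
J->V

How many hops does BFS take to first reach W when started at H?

Level 0: H
Level 1: I, M, Q, R, U, V, Z
Level 2: K, O, P, S, T, X, Y
Level 3: J, L, N, W
W first appears at level 3.

3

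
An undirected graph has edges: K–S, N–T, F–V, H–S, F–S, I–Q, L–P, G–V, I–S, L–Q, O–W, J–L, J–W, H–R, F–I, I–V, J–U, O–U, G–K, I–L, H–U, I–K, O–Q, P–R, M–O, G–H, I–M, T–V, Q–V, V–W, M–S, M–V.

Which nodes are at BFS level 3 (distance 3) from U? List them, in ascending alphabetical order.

F, I, K, P, V

Level 0: U
Level 1: H, J, O
Level 2: G, L, M, Q, R, S, W
Level 3: F, I, K, P, V
Level 4: T
Level 5: N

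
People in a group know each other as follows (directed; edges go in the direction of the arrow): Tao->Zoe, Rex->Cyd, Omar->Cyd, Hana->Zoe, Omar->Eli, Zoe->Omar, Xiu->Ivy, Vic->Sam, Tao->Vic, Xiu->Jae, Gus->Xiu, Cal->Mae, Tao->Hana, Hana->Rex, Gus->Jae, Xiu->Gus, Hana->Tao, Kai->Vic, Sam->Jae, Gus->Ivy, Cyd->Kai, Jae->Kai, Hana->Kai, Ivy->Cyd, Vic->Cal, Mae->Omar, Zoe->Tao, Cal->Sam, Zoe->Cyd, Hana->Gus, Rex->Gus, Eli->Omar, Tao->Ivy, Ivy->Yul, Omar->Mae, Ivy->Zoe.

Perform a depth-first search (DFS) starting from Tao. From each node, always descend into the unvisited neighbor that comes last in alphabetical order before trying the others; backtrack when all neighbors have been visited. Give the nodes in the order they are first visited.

Tao, Zoe, Omar, Mae, Eli, Cyd, Kai, Vic, Sam, Jae, Cal, Ivy, Yul, Hana, Rex, Gus, Xiu

Visit Tao
Tao → Zoe
Zoe → Omar
Omar → Mae
Omar → Eli
Omar → Cyd
Cyd → Kai
Kai → Vic
Vic → Sam
Sam → Jae
Vic → Cal
Tao → Ivy
Ivy → Yul
Tao → Hana
Hana → Rex
Rex → Gus
Gus → Xiu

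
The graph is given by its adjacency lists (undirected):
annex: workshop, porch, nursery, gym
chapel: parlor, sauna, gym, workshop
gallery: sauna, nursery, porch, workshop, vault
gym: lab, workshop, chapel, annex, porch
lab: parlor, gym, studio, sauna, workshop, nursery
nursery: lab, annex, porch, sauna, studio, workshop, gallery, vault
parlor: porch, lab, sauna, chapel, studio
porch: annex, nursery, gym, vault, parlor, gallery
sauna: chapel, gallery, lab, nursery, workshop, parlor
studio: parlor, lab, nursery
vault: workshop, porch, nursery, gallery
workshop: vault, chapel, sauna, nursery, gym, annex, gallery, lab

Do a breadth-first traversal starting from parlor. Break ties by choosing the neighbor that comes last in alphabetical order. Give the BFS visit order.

Visit parlor; enqueue studio, sauna, porch, lab, chapel → queue [studio, sauna, porch, lab, chapel]
Visit studio; enqueue nursery → queue [sauna, porch, lab, chapel, nursery]
Visit sauna; enqueue workshop, gallery → queue [porch, lab, chapel, nursery, workshop, gallery]
Visit porch; enqueue vault, gym, annex → queue [lab, chapel, nursery, workshop, gallery, vault, gym, annex]
Visit lab → queue [chapel, nursery, workshop, gallery, vault, gym, annex]
Visit chapel → queue [nursery, workshop, gallery, vault, gym, annex]
Visit nursery → queue [workshop, gallery, vault, gym, annex]
Visit workshop → queue [gallery, vault, gym, annex]
Visit gallery → queue [vault, gym, annex]
Visit vault → queue [gym, annex]
Visit gym → queue [annex]
Visit annex → queue []

parlor, studio, sauna, porch, lab, chapel, nursery, workshop, gallery, vault, gym, annex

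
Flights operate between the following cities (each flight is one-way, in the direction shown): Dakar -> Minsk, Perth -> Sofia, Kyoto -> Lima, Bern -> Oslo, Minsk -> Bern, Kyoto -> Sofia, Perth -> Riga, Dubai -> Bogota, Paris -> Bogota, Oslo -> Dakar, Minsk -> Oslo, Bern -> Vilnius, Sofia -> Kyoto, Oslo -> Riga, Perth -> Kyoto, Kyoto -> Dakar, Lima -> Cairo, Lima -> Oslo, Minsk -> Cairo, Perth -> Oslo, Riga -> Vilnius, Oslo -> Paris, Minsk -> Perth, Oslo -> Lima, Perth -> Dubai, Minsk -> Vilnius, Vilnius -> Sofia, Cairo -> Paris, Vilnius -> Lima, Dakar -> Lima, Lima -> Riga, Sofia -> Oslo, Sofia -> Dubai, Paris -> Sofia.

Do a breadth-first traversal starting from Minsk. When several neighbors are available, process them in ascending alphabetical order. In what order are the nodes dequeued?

Visit Minsk; enqueue Bern, Cairo, Oslo, Perth, Vilnius → queue [Bern, Cairo, Oslo, Perth, Vilnius]
Visit Bern → queue [Cairo, Oslo, Perth, Vilnius]
Visit Cairo; enqueue Paris → queue [Oslo, Perth, Vilnius, Paris]
Visit Oslo; enqueue Dakar, Lima, Riga → queue [Perth, Vilnius, Paris, Dakar, Lima, Riga]
Visit Perth; enqueue Dubai, Kyoto, Sofia → queue [Vilnius, Paris, Dakar, Lima, Riga, Dubai, Kyoto, Sofia]
Visit Vilnius → queue [Paris, Dakar, Lima, Riga, Dubai, Kyoto, Sofia]
Visit Paris; enqueue Bogota → queue [Dakar, Lima, Riga, Dubai, Kyoto, Sofia, Bogota]
Visit Dakar → queue [Lima, Riga, Dubai, Kyoto, Sofia, Bogota]
Visit Lima → queue [Riga, Dubai, Kyoto, Sofia, Bogota]
Visit Riga → queue [Dubai, Kyoto, Sofia, Bogota]
Visit Dubai → queue [Kyoto, Sofia, Bogota]
Visit Kyoto → queue [Sofia, Bogota]
Visit Sofia → queue [Bogota]
Visit Bogota → queue []

Minsk Bern Cairo Oslo Perth Vilnius Paris Dakar Lima Riga Dubai Kyoto Sofia Bogota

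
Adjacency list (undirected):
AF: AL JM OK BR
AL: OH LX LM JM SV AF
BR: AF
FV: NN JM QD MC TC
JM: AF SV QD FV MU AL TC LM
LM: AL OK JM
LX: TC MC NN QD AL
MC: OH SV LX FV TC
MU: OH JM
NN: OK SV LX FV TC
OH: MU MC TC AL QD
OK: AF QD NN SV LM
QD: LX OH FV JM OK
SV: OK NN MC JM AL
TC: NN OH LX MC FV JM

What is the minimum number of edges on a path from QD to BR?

Level 0: QD
Level 1: FV, JM, LX, OH, OK
Level 2: AF, AL, LM, MC, MU, NN, SV, TC
Level 3: BR
BR first appears at level 3.

3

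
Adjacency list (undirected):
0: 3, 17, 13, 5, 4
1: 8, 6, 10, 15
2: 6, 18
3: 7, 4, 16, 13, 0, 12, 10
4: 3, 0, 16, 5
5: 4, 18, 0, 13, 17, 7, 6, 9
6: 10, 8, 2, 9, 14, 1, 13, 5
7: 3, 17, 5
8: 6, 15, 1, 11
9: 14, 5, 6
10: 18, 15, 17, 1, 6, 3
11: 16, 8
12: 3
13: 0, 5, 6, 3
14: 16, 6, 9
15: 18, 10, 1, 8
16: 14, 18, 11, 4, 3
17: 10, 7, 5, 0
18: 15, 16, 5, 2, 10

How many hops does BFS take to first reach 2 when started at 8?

2

Level 0: 8
Level 1: 1, 6, 11, 15
Level 2: 2, 5, 9, 10, 13, 14, 16, 18
Level 3: 0, 3, 4, 7, 17
Level 4: 12
2 first appears at level 2.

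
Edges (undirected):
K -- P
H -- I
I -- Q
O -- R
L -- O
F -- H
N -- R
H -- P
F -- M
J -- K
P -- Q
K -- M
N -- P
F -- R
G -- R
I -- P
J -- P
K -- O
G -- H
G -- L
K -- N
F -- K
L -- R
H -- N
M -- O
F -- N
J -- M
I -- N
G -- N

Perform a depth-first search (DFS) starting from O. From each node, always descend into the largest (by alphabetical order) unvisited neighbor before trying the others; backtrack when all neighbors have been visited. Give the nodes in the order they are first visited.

O, R, N, P, Q, I, H, G, L, F, M, K, J

Visit O
O → R
R → N
N → P
P → Q
Q → I
I → H
H → G
G → L
H → F
F → M
M → K
K → J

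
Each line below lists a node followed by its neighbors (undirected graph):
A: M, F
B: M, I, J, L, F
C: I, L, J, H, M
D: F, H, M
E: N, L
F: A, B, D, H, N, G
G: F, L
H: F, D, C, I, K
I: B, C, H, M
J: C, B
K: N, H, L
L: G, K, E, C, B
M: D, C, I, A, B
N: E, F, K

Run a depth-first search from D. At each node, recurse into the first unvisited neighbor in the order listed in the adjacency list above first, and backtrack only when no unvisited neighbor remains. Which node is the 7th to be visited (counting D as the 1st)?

B

Visit D
D → F
F → A
A → M
M → C
C → I
I → B
B → J
B → L
L → G
L → K
K → N
N → E
K → H

Visit order: D, F, A, M, C, I, B, J, L, G, K, N, E, H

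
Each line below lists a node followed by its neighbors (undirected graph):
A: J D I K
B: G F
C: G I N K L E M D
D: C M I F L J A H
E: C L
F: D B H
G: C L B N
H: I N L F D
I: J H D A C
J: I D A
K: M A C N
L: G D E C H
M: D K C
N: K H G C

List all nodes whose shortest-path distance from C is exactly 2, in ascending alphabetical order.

Level 0: C
Level 1: D, E, G, I, K, L, M, N
Level 2: A, B, F, H, J

A, B, F, H, J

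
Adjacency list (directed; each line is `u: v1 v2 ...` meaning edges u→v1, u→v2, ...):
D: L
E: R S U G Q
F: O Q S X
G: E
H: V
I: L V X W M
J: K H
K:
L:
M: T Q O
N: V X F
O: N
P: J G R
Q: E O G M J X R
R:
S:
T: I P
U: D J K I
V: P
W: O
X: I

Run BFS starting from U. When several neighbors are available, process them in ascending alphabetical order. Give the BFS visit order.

U → D → I → J → K → L → M → V → W → X → H → O → Q → T → P → N → E → G → R → F → S

Visit U; enqueue D, I, J, K → queue [D, I, J, K]
Visit D; enqueue L → queue [I, J, K, L]
Visit I; enqueue M, V, W, X → queue [J, K, L, M, V, W, X]
Visit J; enqueue H → queue [K, L, M, V, W, X, H]
Visit K → queue [L, M, V, W, X, H]
Visit L → queue [M, V, W, X, H]
Visit M; enqueue O, Q, T → queue [V, W, X, H, O, Q, T]
Visit V; enqueue P → queue [W, X, H, O, Q, T, P]
Visit W → queue [X, H, O, Q, T, P]
Visit X → queue [H, O, Q, T, P]
Visit H → queue [O, Q, T, P]
Visit O; enqueue N → queue [Q, T, P, N]
Visit Q; enqueue E, G, R → queue [T, P, N, E, G, R]
Visit T → queue [P, N, E, G, R]
Visit P → queue [N, E, G, R]
Visit N; enqueue F → queue [E, G, R, F]
Visit E; enqueue S → queue [G, R, F, S]
Visit G → queue [R, F, S]
Visit R → queue [F, S]
Visit F → queue [S]
Visit S → queue []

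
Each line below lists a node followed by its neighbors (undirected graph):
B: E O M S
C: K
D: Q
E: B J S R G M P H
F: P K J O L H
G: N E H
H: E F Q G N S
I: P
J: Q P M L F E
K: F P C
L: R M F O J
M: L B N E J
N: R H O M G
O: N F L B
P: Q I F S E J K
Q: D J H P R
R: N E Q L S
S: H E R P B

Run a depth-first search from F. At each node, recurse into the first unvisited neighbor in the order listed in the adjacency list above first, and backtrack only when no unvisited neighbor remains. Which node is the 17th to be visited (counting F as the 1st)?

Visit F
F → P
P → Q
Q → D
Q → J
J → M
M → L
L → R
R → N
N → H
H → E
E → B
B → O
B → S
E → G
P → I
P → K
K → C

Visit order: F, P, Q, D, J, M, L, R, N, H, E, B, O, S, G, I, K, C

K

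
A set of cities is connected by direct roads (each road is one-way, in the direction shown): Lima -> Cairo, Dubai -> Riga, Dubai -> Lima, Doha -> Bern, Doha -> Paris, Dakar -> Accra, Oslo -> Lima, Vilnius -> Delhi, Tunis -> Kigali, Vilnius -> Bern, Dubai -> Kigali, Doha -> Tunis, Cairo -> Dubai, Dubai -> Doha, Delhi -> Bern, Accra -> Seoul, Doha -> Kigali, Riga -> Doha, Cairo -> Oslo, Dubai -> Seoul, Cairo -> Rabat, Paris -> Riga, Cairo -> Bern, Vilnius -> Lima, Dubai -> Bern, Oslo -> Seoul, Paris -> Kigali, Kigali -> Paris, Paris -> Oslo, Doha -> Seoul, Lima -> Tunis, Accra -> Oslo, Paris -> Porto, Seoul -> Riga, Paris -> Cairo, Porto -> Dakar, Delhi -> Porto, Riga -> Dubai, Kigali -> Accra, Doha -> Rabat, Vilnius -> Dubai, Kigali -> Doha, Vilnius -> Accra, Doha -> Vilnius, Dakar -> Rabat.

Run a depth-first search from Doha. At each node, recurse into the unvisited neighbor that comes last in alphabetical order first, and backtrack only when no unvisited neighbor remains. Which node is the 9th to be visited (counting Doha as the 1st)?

Seoul

Visit Doha
Doha → Vilnius
Vilnius → Lima
Lima → Tunis
Tunis → Kigali
Kigali → Paris
Paris → Riga
Riga → Dubai
Dubai → Seoul
Dubai → Bern
Paris → Porto
Porto → Dakar
Dakar → Rabat
Dakar → Accra
Accra → Oslo
Paris → Cairo
Vilnius → Delhi

Visit order: Doha, Vilnius, Lima, Tunis, Kigali, Paris, Riga, Dubai, Seoul, Bern, Porto, Dakar, Rabat, Accra, Oslo, Cairo, Delhi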